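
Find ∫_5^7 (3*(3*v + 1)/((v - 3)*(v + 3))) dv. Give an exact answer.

Factor the denominator: v**2 - 9 = (v + 3)(v - 3).
Partial fractions: 3*(3*v + 1)/((v - 3)*(v + 3)) = 4/(v + 3) + 5/(v - 3).
An antiderivative is F(v) = 5*log(v - 3) + 4*log(v + 3).
Then F(7) - F(5) = (4*log(5) + 14*log(2)) - (17*log(2)) = -3*log(2) + 4*log(5).

-3*log(2) + 4*log(5)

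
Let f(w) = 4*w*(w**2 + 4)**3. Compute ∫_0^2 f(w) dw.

Let u = w**2 + 4, so du = 2*w dw. When w = 0, u = 4; when w = 2, u = 8.
The integral becomes 2·∫ u**3 du from 4 to 8, with antiderivative u**4/2.
Back in w: F(w) = (w**2 + 4)**4/2.
Then F(2) - F(0) = (2048) - (128) = 1920.

1920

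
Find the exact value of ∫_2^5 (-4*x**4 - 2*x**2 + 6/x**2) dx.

By the power rule, an antiderivative is F(x) = -4*x**5/5 - 2*x**3/3 - 6/x.
Then F(5) - F(2) = (-38768/15) - (-509/15) = -12753/5.

-12753/5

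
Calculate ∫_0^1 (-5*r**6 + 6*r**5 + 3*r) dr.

25/14

By the power rule, an antiderivative is F(r) = -5*r**7/7 + r**6 + 3*r**2/2.
Then F(1) - F(0) = (25/14) - (0) = 25/14.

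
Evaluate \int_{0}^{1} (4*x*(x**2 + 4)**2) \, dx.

Let u = x**2 + 4, so du = 2*x dx. When x = 0, u = 4; when x = 1, u = 5.
The integral becomes 2·∫ u**2 du from 4 to 5, with antiderivative 2*u**3/3.
Back in x: F(x) = 2*(x**2 + 4)**3/3.
Then F(1) - F(0) = (250/3) - (128/3) = 122/3.

122/3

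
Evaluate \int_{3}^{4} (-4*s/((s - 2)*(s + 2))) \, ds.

Factor the denominator: s**2 - 4 = (s + 2)(s - 2).
Partial fractions: -4*s/((s - 2)*(s + 2)) = -2/(s + 2) - 2/(s - 2).
An antiderivative is F(s) = -2*log(s - 2) - 2*log(s + 2).
Then F(4) - F(3) = (-4*log(2) - 2*log(3)) - (-log(25)) = -4*log(2) - 2*log(3) + 2*log(5).

-4*log(2) - 2*log(3) + 2*log(5)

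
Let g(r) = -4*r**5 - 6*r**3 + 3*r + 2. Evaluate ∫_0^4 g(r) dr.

By the power rule, an antiderivative is F(r) = -2*r**6/3 - 3*r**4/2 + 3*r**2/2 + 2*r.
Then F(4) - F(0) = (-9248/3) - (0) = -9248/3.

-9248/3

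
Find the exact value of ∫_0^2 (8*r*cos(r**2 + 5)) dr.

4*sin(9) - 4*sin(5)

Let u = r**2 + 5, so du = 2*r dr. When r = 0, u = 5; when r = 2, u = 9.
The integral becomes 4·∫ cos(u) du from 5 to 9, with antiderivative 4*sin(u).
Back in r: F(r) = 4*sin(r**2 + 5).
Then F(2) - F(0) = (4*sin(9)) - (4*sin(5)) = 4*sin(9) - 4*sin(5).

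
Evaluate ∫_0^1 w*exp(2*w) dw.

1/4 + exp(2)/4

Integrate by parts once (u = w, dv = exp(2*w) dw).
An antiderivative is F(w) = (2*w - 1)*exp(2*w)/4.
Then F(1) - F(0) = (exp(2)/4) - (-1/4) = 1/4 + exp(2)/4.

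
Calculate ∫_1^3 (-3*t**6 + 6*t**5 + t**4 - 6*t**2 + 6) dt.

By the power rule, an antiderivative is F(t) = -3*t**7/7 + t**6 + t**5/5 - 2*t**3 + 6*t.
Then F(3) - F(1) = (-6849/35) - (167/35) = -7016/35.

-7016/35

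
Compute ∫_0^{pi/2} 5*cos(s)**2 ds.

Use the identity cos^2(s) = (1 + cos(2*s))/2.
An antiderivative is F(s) = 5*s/2 + 5*sin(2*s)/4.
Then F(pi/2) - F(0) = (5*pi/4) - (0) = 5*pi/4.

5*pi/4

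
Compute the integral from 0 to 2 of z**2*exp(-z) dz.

Integrate by parts twice (u = z^2, dv = exp(-z) dz).
An antiderivative is F(z) = (-z**2 - 2*z - 2)*exp(-z).
Then F(2) - F(0) = (-10*exp(-2)) - (-2) = 2 - 10*exp(-2).

2 - 10*exp(-2)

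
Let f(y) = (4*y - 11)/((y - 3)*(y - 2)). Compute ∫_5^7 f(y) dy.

-3*log(3) + log(2) + 3*log(5)

Factor the denominator: y**2 - 5*y + 6 = (y - 2)(y - 3).
Partial fractions: (4*y - 11)/((y - 3)*(y - 2)) = 3/(y - 2) + 1/(y - 3).
An antiderivative is F(y) = log(y - 3) + 3*log(y - 2).
Then F(7) - F(5) = (2*log(2) + 3*log(5)) - (log(54)) = -3*log(3) + log(2) + 3*log(5).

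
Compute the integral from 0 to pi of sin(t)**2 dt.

pi/2

Use the identity sin^2(t) = (1 - cos(2*t))/2.
An antiderivative is F(t) = t/2 - sin(2*t)/4.
Then F(pi) - F(0) = (pi/2) - (0) = pi/2.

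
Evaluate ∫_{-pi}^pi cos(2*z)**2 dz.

Use the identity cos^2(2*z) = (1 + cos(4*z))/2.
An antiderivative is F(z) = z/2 + sin(4*z)/8.
Then F(pi) - F(-pi) = (pi/2) - (-pi/2) = pi.

pi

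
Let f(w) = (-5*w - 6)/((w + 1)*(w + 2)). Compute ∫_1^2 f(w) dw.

-7*log(2) + 3*log(3)

Factor the denominator: w**2 + 3*w + 2 = (w + 2)(w + 1).
Partial fractions: (-5*w - 6)/((w + 1)*(w + 2)) = -4/(w + 2) - 1/(w + 1).
An antiderivative is F(w) = -log(w + 1) - 4*log(w + 2).
Then F(2) - F(1) = (-8*log(2) - log(3)) - (-4*log(3) - log(2)) = -7*log(2) + 3*log(3).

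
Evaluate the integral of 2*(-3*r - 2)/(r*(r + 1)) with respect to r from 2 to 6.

-2*log(7) - 2*log(3)

Factor the denominator: r**2 + r = (r + 1)r.
Partial fractions: 2*(-3*r - 2)/(r*(r + 1)) = -2/(r + 1) - 4/r.
An antiderivative is F(r) = -4*log(r) - 2*log(r + 1).
Then F(6) - F(2) = (-4*log(3) - 2*log(7) - 4*log(2)) - (-4*log(2) - 2*log(3)) = -2*log(7) - 2*log(3).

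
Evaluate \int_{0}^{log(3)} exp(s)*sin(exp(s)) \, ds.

cos(1) - cos(3)

Let u = exp(s), so du = exp(s) ds. When s = 0, u = 1; when s = log(3), u = 3.
The integral becomes ∫ sin(u) du from 1 to 3, with antiderivative -cos(u).
Back in s: F(s) = -cos(exp(s)).
Then F(log(3)) - F(0) = (-cos(3)) - (-cos(1)) = cos(1) - cos(3).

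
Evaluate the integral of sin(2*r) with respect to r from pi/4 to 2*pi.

-1/2

An antiderivative is F(r) = -cos(2*r)/2.
Then F(2*pi) - F(pi/4) = (-1/2) - (0) = -1/2.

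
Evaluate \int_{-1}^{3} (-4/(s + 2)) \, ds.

An antiderivative is F(s) = -4*log(s + 2).
Then F(3) - F(-1) = (-4*log(5)) - (0) = -4*log(5).

-4*log(5)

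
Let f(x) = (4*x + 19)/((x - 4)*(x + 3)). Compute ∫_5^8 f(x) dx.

Factor the denominator: x**2 - x - 12 = (x + 3)(x - 4).
Partial fractions: (4*x + 19)/((x - 4)*(x + 3)) = -1/(x + 3) + 5/(x - 4).
An antiderivative is F(x) = 5*log(x - 4) - log(x + 3).
Then F(8) - F(5) = (-log(11) + 10*log(2)) - (-log(8)) = -log(11) + 13*log(2).

-log(11) + 13*log(2)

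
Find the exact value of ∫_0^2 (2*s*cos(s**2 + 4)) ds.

-sin(4) + sin(8)

Let u = s**2 + 4, so du = 2*s ds. When s = 0, u = 4; when s = 2, u = 8.
The integral becomes ∫ cos(u) du from 4 to 8, with antiderivative sin(u).
Back in s: F(s) = sin(s**2 + 4).
Then F(2) - F(0) = (sin(8)) - (sin(4)) = -sin(4) + sin(8).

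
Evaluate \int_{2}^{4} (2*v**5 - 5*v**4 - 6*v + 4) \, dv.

324

By the power rule, an antiderivative is F(v) = v**6/3 - v**5 - 3*v**2 + 4*v.
Then F(4) - F(2) = (928/3) - (-44/3) = 324.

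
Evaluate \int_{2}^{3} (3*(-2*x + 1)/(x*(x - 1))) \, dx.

-log(27)

Factor the denominator: x**2 - x = x(x - 1).
Partial fractions: 3*(-2*x + 1)/(x*(x - 1)) = -3/x - 3/(x - 1).
An antiderivative is F(x) = -3*log(x) - 3*log(x - 1).
Then F(3) - F(2) = (-3*log(3) - 3*log(2)) - (-log(8)) = -log(27).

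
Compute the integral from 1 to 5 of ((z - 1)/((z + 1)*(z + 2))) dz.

-5*log(3) + 3*log(7)

Factor the denominator: z**2 + 3*z + 2 = (z + 2)(z + 1).
Partial fractions: (z - 1)/((z + 1)*(z + 2)) = 3/(z + 2) - 2/(z + 1).
An antiderivative is F(z) = -2*log(z + 1) + 3*log(z + 2).
Then F(5) - F(1) = (-2*log(3) - 2*log(2) + 3*log(7)) - (log(27/4)) = -5*log(3) + 3*log(7).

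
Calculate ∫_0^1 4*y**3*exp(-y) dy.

Integrate by parts 3 times (u = y^3, dv = 4*exp(-y) dy).
An antiderivative is F(y) = (-4*y**3 - 12*y**2 - 24*y - 24)*exp(-y).
Then F(1) - F(0) = (-64*exp(-1)) - (-24) = 24 - 64*exp(-1).

24 - 64*exp(-1)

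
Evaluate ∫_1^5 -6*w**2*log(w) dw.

248/3 - 250*log(5)

Integrate by parts once (u = ln w, dv = -6*w**2 dw).
An antiderivative is F(w) = -2*w**3*(3*log(w) - 1)/3.
Then F(5) - F(1) = (250/3 - 250*log(5)) - (2/3) = 248/3 - 250*log(5).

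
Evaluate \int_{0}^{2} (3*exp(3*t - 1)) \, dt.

Let u = 3*t - 1, so du = 3 dt. When t = 0, u = -1; when t = 2, u = 5.
The integral becomes ∫ exp(u) du from -1 to 5, with antiderivative exp(u).
Back in t: F(t) = exp(3*t - 1).
Then F(2) - F(0) = (exp(5)) - (exp(-1)) = -(1 - exp(6))*exp(-1).

-(1 - exp(6))*exp(-1)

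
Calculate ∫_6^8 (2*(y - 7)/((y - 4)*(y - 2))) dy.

Factor the denominator: y**2 - 6*y + 8 = (y - 2)(y - 4).
Partial fractions: 2*(y - 7)/((y - 4)*(y - 2)) = 5/(y - 2) - 3/(y - 4).
An antiderivative is F(y) = -3*log(y - 4) + 5*log(y - 2).
Then F(8) - F(6) = (-log(2) + 5*log(3)) - (7*log(2)) = -8*log(2) + 5*log(3).

-8*log(2) + 5*log(3)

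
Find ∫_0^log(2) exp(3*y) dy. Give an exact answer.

7/3

Let u = exp(y), so du = exp(y) dy. When y = 0, u = 1; when y = log(2), u = 2.
The integral becomes ∫ u**2 du from 1 to 2, with antiderivative u**3/3.
Back in y: F(y) = exp(3*y)/3.
Then F(log(2)) - F(0) = (8/3) - (1/3) = 7/3.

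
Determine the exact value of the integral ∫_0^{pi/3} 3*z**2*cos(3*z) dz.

-2*pi/9

Integrate by parts twice (u = z^2, dv = 3*cos(3*z) dz).
An antiderivative is F(z) = z**2*sin(3*z) + 2*z*cos(3*z)/3 - 2*sin(3*z)/9.
Then F(pi/3) - F(0) = (-2*pi/9) - (0) = -2*pi/9.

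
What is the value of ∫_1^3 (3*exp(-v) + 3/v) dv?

-3*exp(-3) + 3*exp(-1) + 3*log(3)

An antiderivative is F(v) = 3*log(v) - 3*exp(-v).
Then F(3) - F(1) = (-3*exp(-3) + 3*log(3)) - (-3*exp(-1)) = -3*exp(-3) + 3*exp(-1) + 3*log(3).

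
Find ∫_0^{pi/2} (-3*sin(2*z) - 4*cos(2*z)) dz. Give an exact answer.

An antiderivative is F(z) = -2*sin(2*z) + 3*cos(2*z)/2.
Then F(pi/2) - F(0) = (-3/2) - (3/2) = -3.

-3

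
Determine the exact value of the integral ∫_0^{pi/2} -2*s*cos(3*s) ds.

2/9 + pi/3

Integrate by parts once (u = s, dv = -2*cos(3*s) ds).
An antiderivative is F(s) = -2*s*sin(3*s)/3 - 2*cos(3*s)/9.
Then F(pi/2) - F(0) = (pi/3) - (-2/9) = 2/9 + pi/3.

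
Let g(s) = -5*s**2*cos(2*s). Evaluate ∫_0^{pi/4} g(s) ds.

Integrate by parts twice (u = s^2, dv = -5*cos(2*s) ds).
An antiderivative is F(s) = -5*s**2*sin(2*s)/2 - 5*s*cos(2*s)/2 + 5*sin(2*s)/4.
Then F(pi/4) - F(0) = (5/4 - 5*pi**2/32) - (0) = 5/4 - 5*pi**2/32.

5/4 - 5*pi**2/32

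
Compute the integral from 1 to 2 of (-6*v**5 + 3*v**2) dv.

-56

By the power rule, an antiderivative is F(v) = -v**6 + v**3.
Then F(2) - F(1) = (-56) - (0) = -56.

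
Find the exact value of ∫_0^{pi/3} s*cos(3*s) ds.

Integrate by parts once (u = s, dv = cos(3*s) ds).
An antiderivative is F(s) = s*sin(3*s)/3 + cos(3*s)/9.
Then F(pi/3) - F(0) = (-1/9) - (1/9) = -2/9.

-2/9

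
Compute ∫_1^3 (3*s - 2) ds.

8

By the power rule, an antiderivative is F(s) = 3*s**2/2 - 2*s.
Then F(3) - F(1) = (15/2) - (-1/2) = 8.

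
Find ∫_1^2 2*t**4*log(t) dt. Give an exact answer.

-62/25 + 64*log(2)/5

Integrate by parts once (u = ln t, dv = 2*t**4 dt).
An antiderivative is F(t) = 2*t**5*(5*log(t) - 1)/25.
Then F(2) - F(1) = (-64/25 + 64*log(2)/5) - (-2/25) = -62/25 + 64*log(2)/5.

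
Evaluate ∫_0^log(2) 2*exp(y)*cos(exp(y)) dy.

Let u = exp(y), so du = exp(y) dy. When y = 0, u = 1; when y = log(2), u = 2.
The integral becomes 2·∫ cos(u) du from 1 to 2, with antiderivative 2*sin(u).
Back in y: F(y) = 2*sin(exp(y)).
Then F(log(2)) - F(0) = (2*sin(2)) - (2*sin(1)) = -2*sin(1) + 2*sin(2).

-2*sin(1) + 2*sin(2)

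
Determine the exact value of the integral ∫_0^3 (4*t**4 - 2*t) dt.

By the power rule, an antiderivative is F(t) = 4*t**5/5 - t**2.
Then F(3) - F(0) = (927/5) - (0) = 927/5.

927/5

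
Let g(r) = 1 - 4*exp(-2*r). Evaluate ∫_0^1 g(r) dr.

An antiderivative is F(r) = r + 2*exp(-2*r).
Then F(1) - F(0) = (2*exp(-2) + 1) - (2) = -1 + 2*exp(-2).

-1 + 2*exp(-2)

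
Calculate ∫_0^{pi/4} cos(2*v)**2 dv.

Use the identity cos^2(2*v) = (1 + cos(4*v))/2.
An antiderivative is F(v) = v/2 + sin(4*v)/8.
Then F(pi/4) - F(0) = (pi/8) - (0) = pi/8.

pi/8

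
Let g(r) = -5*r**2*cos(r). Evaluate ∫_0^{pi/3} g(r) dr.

-5*pi/3 - 5*sqrt(3)*pi**2/18 + 5*sqrt(3)

Integrate by parts twice (u = r^2, dv = -5*cos(r) dr).
An antiderivative is F(r) = -5*r**2*sin(r) - 10*r*cos(r) + 10*sin(r).
Then F(pi/3) - F(0) = (-5*pi/3 - 5*sqrt(3)*pi**2/18 + 5*sqrt(3)) - (0) = -5*pi/3 - 5*sqrt(3)*pi**2/18 + 5*sqrt(3).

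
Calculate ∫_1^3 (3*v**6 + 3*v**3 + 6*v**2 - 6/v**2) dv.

7314/7

By the power rule, an antiderivative is F(v) = 3*v**7/7 + 3*v**4/4 + 2*v**3 + 6/v.
Then F(3) - F(1) = (29513/28) - (257/28) = 7314/7.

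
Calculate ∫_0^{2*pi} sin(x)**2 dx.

pi

Use the identity sin^2(x) = (1 - cos(2*x))/2.
An antiderivative is F(x) = x/2 - sin(2*x)/4.
Then F(2*pi) - F(0) = (pi) - (0) = pi.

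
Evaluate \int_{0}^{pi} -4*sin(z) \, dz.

An antiderivative is F(z) = 4*cos(z).
Then F(pi) - F(0) = (-4) - (4) = -8.

-8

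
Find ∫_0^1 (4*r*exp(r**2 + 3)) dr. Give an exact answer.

Let u = r**2 + 3, so du = 2*r dr. When r = 0, u = 3; when r = 1, u = 4.
The integral becomes 2·∫ exp(u) du from 3 to 4, with antiderivative 2*exp(u).
Back in r: F(r) = 2*exp(r**2 + 3).
Then F(1) - F(0) = (2*exp(4)) - (2*exp(3)) = -2*(1 - exp(1))*exp(3).

-2*(1 - exp(1))*exp(3)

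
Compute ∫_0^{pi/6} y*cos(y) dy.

Integrate by parts once (u = y, dv = cos(y) dy).
An antiderivative is F(y) = y*sin(y) + cos(y).
Then F(pi/6) - F(0) = (pi/12 + sqrt(3)/2) - (1) = -1 + pi/12 + sqrt(3)/2.

-1 + pi/12 + sqrt(3)/2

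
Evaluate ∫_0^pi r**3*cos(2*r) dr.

3*pi**2/4

Integrate by parts 3 times (u = r^3, dv = cos(2*r) dr).
An antiderivative is F(r) = r**3*sin(2*r)/2 + 3*r**2*cos(2*r)/4 - 3*r*sin(2*r)/4 - 3*cos(2*r)/8.
Then F(pi) - F(0) = (-3/8 + 3*pi**2/4) - (-3/8) = 3*pi**2/4.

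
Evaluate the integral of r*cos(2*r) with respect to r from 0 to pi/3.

-3/8 + sqrt(3)*pi/12

Integrate by parts once (u = r, dv = cos(2*r) dr).
An antiderivative is F(r) = r*sin(2*r)/2 + cos(2*r)/4.
Then F(pi/3) - F(0) = (-1/8 + sqrt(3)*pi/12) - (1/4) = -3/8 + sqrt(3)*pi/12.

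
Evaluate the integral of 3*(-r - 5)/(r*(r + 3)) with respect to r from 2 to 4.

-5*log(2) - 2*log(5) + 2*log(7)

Factor the denominator: r**2 + 3*r = (r + 3)r.
Partial fractions: 3*(-r - 5)/(r*(r + 3)) = 2/(r + 3) - 5/r.
An antiderivative is F(r) = -5*log(r) + 2*log(r + 3).
Then F(4) - F(2) = (-10*log(2) + 2*log(7)) - (log(25/32)) = -5*log(2) - 2*log(5) + 2*log(7).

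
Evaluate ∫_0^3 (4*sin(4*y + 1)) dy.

-cos(13) + cos(1)

Let u = 4*y + 1, so du = 4 dy. When y = 0, u = 1; when y = 3, u = 13.
The integral becomes ∫ sin(u) du from 1 to 13, with antiderivative -cos(u).
Back in y: F(y) = -cos(4*y + 1).
Then F(3) - F(0) = (-cos(13)) - (-cos(1)) = -cos(13) + cos(1).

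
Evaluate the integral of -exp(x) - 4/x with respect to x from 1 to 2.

-exp(2) - log(16) + exp(1)

An antiderivative is F(x) = -exp(x) - 4*log(x).
Then F(2) - F(1) = (-exp(2) - log(16)) - (-exp(1)) = -exp(2) - log(16) + exp(1).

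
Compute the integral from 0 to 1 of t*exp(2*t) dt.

Integrate by parts once (u = t, dv = exp(2*t) dt).
An antiderivative is F(t) = (2*t - 1)*exp(2*t)/4.
Then F(1) - F(0) = (exp(2)/4) - (-1/4) = 1/4 + exp(2)/4.

1/4 + exp(2)/4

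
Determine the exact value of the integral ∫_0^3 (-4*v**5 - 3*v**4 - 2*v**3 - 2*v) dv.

By the power rule, an antiderivative is F(v) = -2*v**6/3 - 3*v**5/5 - v**4/2 - v**2.
Then F(3) - F(0) = (-6813/10) - (0) = -6813/10.

-6813/10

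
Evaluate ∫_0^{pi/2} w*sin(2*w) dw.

Integrate by parts once (u = w, dv = sin(2*w) dw).
An antiderivative is F(w) = -w*cos(2*w)/2 + sin(2*w)/4.
Then F(pi/2) - F(0) = (pi/4) - (0) = pi/4.

pi/4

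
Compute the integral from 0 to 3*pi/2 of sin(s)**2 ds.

3*pi/4

Use the identity sin^2(s) = (1 - cos(2*s))/2.
An antiderivative is F(s) = s/2 - sin(2*s)/4.
Then F(3*pi/2) - F(0) = (3*pi/4) - (0) = 3*pi/4.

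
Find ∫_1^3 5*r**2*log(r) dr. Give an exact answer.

-130/9 + 45*log(3)

Integrate by parts once (u = ln r, dv = 5*r**2 dr).
An antiderivative is F(r) = 5*r**3*(3*log(r) - 1)/9.
Then F(3) - F(1) = (-15 + 45*log(3)) - (-5/9) = -130/9 + 45*log(3).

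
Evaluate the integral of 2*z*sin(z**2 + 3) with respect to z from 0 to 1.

Let u = z**2 + 3, so du = 2*z dz. When z = 0, u = 3; when z = 1, u = 4.
The integral becomes ∫ sin(u) du from 3 to 4, with antiderivative -cos(u).
Back in z: F(z) = -cos(z**2 + 3).
Then F(1) - F(0) = (-cos(4)) - (-cos(3)) = cos(3) - cos(4).

cos(3) - cos(4)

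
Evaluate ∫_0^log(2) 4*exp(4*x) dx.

15

Let u = exp(x), so du = exp(x) dx. When x = 0, u = 1; when x = log(2), u = 2.
The integral becomes 4·∫ u**3 du from 1 to 2, with antiderivative u**4.
Back in x: F(x) = exp(4*x).
Then F(log(2)) - F(0) = (16) - (1) = 15.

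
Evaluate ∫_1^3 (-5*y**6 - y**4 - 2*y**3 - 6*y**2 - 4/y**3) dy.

By the power rule, an antiderivative is F(y) = -5*y**7/7 - y**5/5 - y**4/2 - 2*y**3 + 2/y**2.
Then F(3) - F(1) = (-1074163/630) - (-99/70) = -536636/315.

-536636/315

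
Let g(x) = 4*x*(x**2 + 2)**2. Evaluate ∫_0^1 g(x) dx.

Let u = x**2 + 2, so du = 2*x dx. When x = 0, u = 2; when x = 1, u = 3.
The integral becomes 2·∫ u**2 du from 2 to 3, with antiderivative 2*u**3/3.
Back in x: F(x) = 2*(x**2 + 2)**3/3.
Then F(1) - F(0) = (18) - (16/3) = 38/3.

38/3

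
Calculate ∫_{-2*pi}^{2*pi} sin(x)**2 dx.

2*pi

Use the identity sin^2(x) = (1 - cos(2*x))/2.
An antiderivative is F(x) = x/2 - sin(2*x)/4.
Then F(2*pi) - F(-2*pi) = (pi) - (-pi) = 2*pi.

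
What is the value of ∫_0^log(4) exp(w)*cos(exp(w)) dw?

Let u = exp(w), so du = exp(w) dw. When w = 0, u = 1; when w = log(4), u = 4.
The integral becomes ∫ cos(u) du from 1 to 4, with antiderivative sin(u).
Back in w: F(w) = sin(exp(w)).
Then F(log(4)) - F(0) = (sin(4)) - (sin(1)) = -sin(1) + sin(4).

-sin(1) + sin(4)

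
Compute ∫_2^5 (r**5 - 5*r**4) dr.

-999/2

By the power rule, an antiderivative is F(r) = r**6/6 - r**5.
Then F(5) - F(2) = (-3125/6) - (-64/3) = -999/2.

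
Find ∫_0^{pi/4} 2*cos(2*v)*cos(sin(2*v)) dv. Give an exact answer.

Let u = sin(2*v), so du = 2*cos(2*v) dv. When v = 0, u = 0; when v = pi/4, u = 1.
The integral becomes ∫ cos(u) du from 0 to 1, with antiderivative sin(u).
Back in v: F(v) = sin(sin(2*v)).
Then F(pi/4) - F(0) = (sin(1)) - (0) = sin(1).

sin(1)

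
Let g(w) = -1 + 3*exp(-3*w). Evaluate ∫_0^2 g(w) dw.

-1 - exp(-6)

An antiderivative is F(w) = -w - exp(-3*w).
Then F(2) - F(0) = (-2 - exp(-6)) - (-1) = -1 - exp(-6).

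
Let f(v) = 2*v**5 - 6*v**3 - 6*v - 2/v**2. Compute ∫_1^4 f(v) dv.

By the power rule, an antiderivative is F(v) = v**6/3 - 3*v**4/2 - 3*v**2 + 2/v.
Then F(4) - F(1) = (5603/6) - (-13/6) = 936.

936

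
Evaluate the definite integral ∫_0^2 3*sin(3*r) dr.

1 - cos(6)

Let u = 3*r, so du = 3 dr. When r = 0, u = 0; when r = 2, u = 6.
The integral becomes ∫ sin(u) du from 0 to 6, with antiderivative -cos(u).
Back in r: F(r) = -cos(3*r).
Then F(2) - F(0) = (-cos(6)) - (-1) = 1 - cos(6).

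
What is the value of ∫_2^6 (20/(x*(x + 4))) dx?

Factor the denominator: x**2 + 4*x = (x + 4)x.
Partial fractions: 20/(x*(x + 4)) = -5/(x + 4) + 5/x.
An antiderivative is F(x) = 5*log(x) - 5*log(x + 4).
Then F(6) - F(2) = (-5*log(5) + 5*log(3)) - (-5*log(3)) = -5*log(5) + 10*log(3).

-5*log(5) + 10*log(3)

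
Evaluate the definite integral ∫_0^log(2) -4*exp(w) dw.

An antiderivative is F(w) = -4*exp(w).
Then F(log(2)) - F(0) = (-8) - (-4) = -4.

-4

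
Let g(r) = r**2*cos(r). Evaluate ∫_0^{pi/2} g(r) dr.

-2 + pi**2/4

Integrate by parts twice (u = r^2, dv = cos(r) dr).
An antiderivative is F(r) = r**2*sin(r) + 2*r*cos(r) - 2*sin(r).
Then F(pi/2) - F(0) = (-2 + pi**2/4) - (0) = -2 + pi**2/4.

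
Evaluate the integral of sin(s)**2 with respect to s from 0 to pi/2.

Use the identity sin^2(s) = (1 - cos(2*s))/2.
An antiderivative is F(s) = s/2 - sin(2*s)/4.
Then F(pi/2) - F(0) = (pi/4) - (0) = pi/4.

pi/4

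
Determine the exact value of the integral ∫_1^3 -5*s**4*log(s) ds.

Integrate by parts once (u = ln s, dv = -5*s**4 ds).
An antiderivative is F(s) = -s**5*(5*log(s) - 1)/5.
Then F(3) - F(1) = (243/5 - 243*log(3)) - (1/5) = 242/5 - 243*log(3).

242/5 - 243*log(3)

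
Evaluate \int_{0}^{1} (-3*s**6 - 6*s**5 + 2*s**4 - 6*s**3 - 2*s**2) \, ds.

-671/210

By the power rule, an antiderivative is F(s) = -3*s**7/7 - s**6 + 2*s**5/5 - 3*s**4/2 - 2*s**3/3.
Then F(1) - F(0) = (-671/210) - (0) = -671/210.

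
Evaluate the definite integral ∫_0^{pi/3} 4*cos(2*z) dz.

sqrt(3)

An antiderivative is F(z) = 2*sin(2*z).
Then F(pi/3) - F(0) = (sqrt(3)) - (0) = sqrt(3).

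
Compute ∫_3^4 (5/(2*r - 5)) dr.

5*log(3)/2

An antiderivative is F(r) = 5*log(2*r - 5)/2.
Then F(4) - F(3) = (5*log(3)/2) - (0) = 5*log(3)/2.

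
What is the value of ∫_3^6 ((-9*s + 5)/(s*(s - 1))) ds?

Factor the denominator: s**2 - s = s(s - 1).
Partial fractions: (-9*s + 5)/(s*(s - 1)) = -5/s - 4/(s - 1).
An antiderivative is F(s) = -5*log(s) - 4*log(s - 1).
Then F(6) - F(3) = (-4*log(5) - 5*log(3) - 5*log(2)) - (-5*log(3) - 4*log(2)) = -4*log(5) - log(2).

-4*log(5) - log(2)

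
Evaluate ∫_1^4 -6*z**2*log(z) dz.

Integrate by parts once (u = ln z, dv = -6*z**2 dz).
An antiderivative is F(z) = -2*z**3*(3*log(z) - 1)/3.
Then F(4) - F(1) = (128/3 - 256*log(2)) - (2/3) = 42 - 256*log(2).

42 - 256*log(2)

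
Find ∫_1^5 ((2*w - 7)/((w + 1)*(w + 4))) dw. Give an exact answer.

-5*log(5) + 7*log(3)

Factor the denominator: w**2 + 5*w + 4 = (w + 4)(w + 1).
Partial fractions: (2*w - 7)/((w + 1)*(w + 4)) = 5/(w + 4) - 3/(w + 1).
An antiderivative is F(w) = -3*log(w + 1) + 5*log(w + 4).
Then F(5) - F(1) = (-3*log(2) + 7*log(3)) - (-3*log(2) + 5*log(5)) = -5*log(5) + 7*log(3).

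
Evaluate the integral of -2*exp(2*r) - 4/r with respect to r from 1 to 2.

-exp(4) - log(16) + exp(2)

An antiderivative is F(r) = -exp(2*r) - 4*log(r).
Then F(2) - F(1) = (-exp(4) - log(16)) - (-exp(2)) = -exp(4) - log(16) + exp(2).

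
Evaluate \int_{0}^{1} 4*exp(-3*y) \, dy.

4/3 - 4*exp(-3)/3

An antiderivative is F(y) = -4*exp(-3*y)/3.
Then F(1) - F(0) = (-4*exp(-3)/3) - (-4/3) = 4/3 - 4*exp(-3)/3.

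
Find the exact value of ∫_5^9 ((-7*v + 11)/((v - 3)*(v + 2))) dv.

-5*log(11) - 2*log(3) + 5*log(7)

Factor the denominator: v**2 - v - 6 = (v + 2)(v - 3).
Partial fractions: (-7*v + 11)/((v - 3)*(v + 2)) = -5/(v + 2) - 2/(v - 3).
An antiderivative is F(v) = -2*log(v - 3) - 5*log(v + 2).
Then F(9) - F(5) = (-5*log(11) - 2*log(3) - 2*log(2)) - (-5*log(7) - 2*log(2)) = -5*log(11) - 2*log(3) + 5*log(7).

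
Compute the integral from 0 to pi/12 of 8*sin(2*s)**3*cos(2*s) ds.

Let u = sin(2*s), so du = 2*cos(2*s) ds. When s = 0, u = 0; when s = pi/12, u = 1/2.
The integral becomes 4·∫ u**3 du from 0 to 1/2, with antiderivative u**4.
Back in s: F(s) = sin(2*s)**4.
Then F(pi/12) - F(0) = (1/16) - (0) = 1/16.

1/16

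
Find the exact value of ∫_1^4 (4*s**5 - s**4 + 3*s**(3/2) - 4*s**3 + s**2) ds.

By the power rule, an antiderivative is F(s) = 2*s**6/3 + 6*s**(5/2)/5 - s**5/5 - s**4 + s**3/3.
Then F(4) - F(1) = (11648/5) - (1) = 11643/5.

11643/5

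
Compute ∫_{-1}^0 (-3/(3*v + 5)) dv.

An antiderivative is F(v) = -log(3*v + 5).
Then F(0) - F(-1) = (-log(5)) - (-log(2)) = log(2/5).

log(2/5)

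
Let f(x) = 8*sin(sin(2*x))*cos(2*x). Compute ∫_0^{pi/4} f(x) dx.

Let u = sin(2*x), so du = 2*cos(2*x) dx. When x = 0, u = 0; when x = pi/4, u = 1.
The integral becomes 4·∫ sin(u) du from 0 to 1, with antiderivative -4*cos(u).
Back in x: F(x) = -4*cos(sin(2*x)).
Then F(pi/4) - F(0) = (-4*cos(1)) - (-4) = 4 - 4*cos(1).

4 - 4*cos(1)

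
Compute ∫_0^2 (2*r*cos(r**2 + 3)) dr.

Let u = r**2 + 3, so du = 2*r dr. When r = 0, u = 3; when r = 2, u = 7.
The integral becomes ∫ cos(u) du from 3 to 7, with antiderivative sin(u).
Back in r: F(r) = sin(r**2 + 3).
Then F(2) - F(0) = (sin(7)) - (sin(3)) = -sin(3) + sin(7).

-sin(3) + sin(7)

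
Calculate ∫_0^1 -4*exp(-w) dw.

An antiderivative is F(w) = 4*exp(-w).
Then F(1) - F(0) = (4*exp(-1)) - (4) = -4 + 4*exp(-1).

-4 + 4*exp(-1)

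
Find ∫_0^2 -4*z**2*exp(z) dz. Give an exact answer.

Integrate by parts twice (u = z^2, dv = -4*exp(z) dz).
An antiderivative is F(z) = (-4*z**2 + 8*z - 8)*exp(z).
Then F(2) - F(0) = (-8*exp(2)) - (-8) = 8 - 8*exp(2).

8 - 8*exp(2)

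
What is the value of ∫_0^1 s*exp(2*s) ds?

Integrate by parts once (u = s, dv = exp(2*s) ds).
An antiderivative is F(s) = (2*s - 1)*exp(2*s)/4.
Then F(1) - F(0) = (exp(2)/4) - (-1/4) = 1/4 + exp(2)/4.

1/4 + exp(2)/4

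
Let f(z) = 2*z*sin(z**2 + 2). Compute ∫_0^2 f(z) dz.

Let u = z**2 + 2, so du = 2*z dz. When z = 0, u = 2; when z = 2, u = 6.
The integral becomes ∫ sin(u) du from 2 to 6, with antiderivative -cos(u).
Back in z: F(z) = -cos(z**2 + 2).
Then F(2) - F(0) = (-cos(6)) - (-cos(2)) = -cos(6) + cos(2).

-cos(6) + cos(2)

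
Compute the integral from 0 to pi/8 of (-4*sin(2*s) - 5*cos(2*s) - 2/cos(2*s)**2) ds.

An antiderivative is F(s) = -5*sin(2*s)/2 + 2*cos(2*s) - tan(2*s).
Then F(pi/8) - F(0) = (-1 - sqrt(2)/4) - (2) = -3 - sqrt(2)/4.

-3 - sqrt(2)/4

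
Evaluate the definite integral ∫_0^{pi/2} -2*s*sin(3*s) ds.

2/9

Integrate by parts once (u = s, dv = -2*sin(3*s) ds).
An antiderivative is F(s) = 2*s*cos(3*s)/3 - 2*sin(3*s)/9.
Then F(pi/2) - F(0) = (2/9) - (0) = 2/9.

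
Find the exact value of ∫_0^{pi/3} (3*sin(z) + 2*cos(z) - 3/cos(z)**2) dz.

An antiderivative is F(z) = 2*sin(z) - 3*cos(z) - 3*tan(z).
Then F(pi/3) - F(0) = (-2*sqrt(3) - 3/2) - (-3) = 3/2 - 2*sqrt(3).

3/2 - 2*sqrt(3)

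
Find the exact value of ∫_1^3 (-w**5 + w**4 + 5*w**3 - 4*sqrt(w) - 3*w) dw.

By the power rule, an antiderivative is F(w) = -w**6/6 + w**5/5 + 5*w**4/4 - 8*w**(3/2)/3 - 3*w**2/2.
Then F(3) - F(1) = (297/20 - 8*sqrt(3)) - (-173/60) = 266/15 - 8*sqrt(3).

266/15 - 8*sqrt(3)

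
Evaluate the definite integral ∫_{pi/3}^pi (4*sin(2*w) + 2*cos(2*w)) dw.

-3 - sqrt(3)/2

An antiderivative is F(w) = sin(2*w) - 2*cos(2*w).
Then F(pi) - F(pi/3) = (-2) - (sqrt(3)/2 + 1) = -3 - sqrt(3)/2.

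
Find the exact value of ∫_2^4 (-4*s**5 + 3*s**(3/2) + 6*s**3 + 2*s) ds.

-11388/5 - 24*sqrt(2)/5

By the power rule, an antiderivative is F(s) = -2*s**6/3 + 6*s**(5/2)/5 + 3*s**4/2 + s**2.
Then F(4) - F(2) = (-34384/15) - (-44/3 + 24*sqrt(2)/5) = -11388/5 - 24*sqrt(2)/5.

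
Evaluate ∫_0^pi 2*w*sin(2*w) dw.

-pi

Integrate by parts once (u = w, dv = 2*sin(2*w) dw).
An antiderivative is F(w) = -w*cos(2*w) + sin(2*w)/2.
Then F(pi) - F(0) = (-pi) - (0) = -pi.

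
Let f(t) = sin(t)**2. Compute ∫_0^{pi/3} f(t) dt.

Use the identity sin^2(t) = (1 - cos(2*t))/2.
An antiderivative is F(t) = t/2 - sin(2*t)/4.
Then F(pi/3) - F(0) = (-sqrt(3)/8 + pi/6) - (0) = -sqrt(3)/8 + pi/6.

-sqrt(3)/8 + pi/6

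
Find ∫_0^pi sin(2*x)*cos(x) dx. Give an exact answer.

4/3

Use the identity sin(2*x)cos(x) = [sin(3*x) + sin(x)]/2.
An antiderivative is F(x) = -cos(x)/2 - cos(3*x)/6.
Then F(pi) - F(0) = (2/3) - (-2/3) = 4/3.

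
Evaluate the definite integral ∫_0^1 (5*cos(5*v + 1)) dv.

Let u = 5*v + 1, so du = 5 dv. When v = 0, u = 1; when v = 1, u = 6.
The integral becomes ∫ cos(u) du from 1 to 6, with antiderivative sin(u).
Back in v: F(v) = sin(5*v + 1).
Then F(1) - F(0) = (sin(6)) - (sin(1)) = -sin(1) + sin(6).

-sin(1) + sin(6)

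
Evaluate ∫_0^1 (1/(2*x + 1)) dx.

An antiderivative is F(x) = log(2*x + 1)/2.
Then F(1) - F(0) = (log(3)/2) - (0) = log(3)/2.

log(3)/2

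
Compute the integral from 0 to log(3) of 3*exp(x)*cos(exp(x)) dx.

-3*sin(1) + 3*sin(3)

Let u = exp(x), so du = exp(x) dx. When x = 0, u = 1; when x = log(3), u = 3.
The integral becomes 3·∫ cos(u) du from 1 to 3, with antiderivative 3*sin(u).
Back in x: F(x) = 3*sin(exp(x)).
Then F(log(3)) - F(0) = (3*sin(3)) - (3*sin(1)) = -3*sin(1) + 3*sin(3).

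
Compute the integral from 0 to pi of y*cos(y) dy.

-2

Integrate by parts once (u = y, dv = cos(y) dy).
An antiderivative is F(y) = y*sin(y) + cos(y).
Then F(pi) - F(0) = (-1) - (1) = -2.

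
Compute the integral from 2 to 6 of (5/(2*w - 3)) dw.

An antiderivative is F(w) = 5*log(2*w - 3)/2.
Then F(6) - F(2) = (5*log(3)) - (0) = 5*log(3).

5*log(3)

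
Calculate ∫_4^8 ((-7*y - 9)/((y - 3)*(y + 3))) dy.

Factor the denominator: y**2 - 9 = (y + 3)(y - 3).
Partial fractions: (-7*y - 9)/((y - 3)*(y + 3)) = -2/(y + 3) - 5/(y - 3).
An antiderivative is F(y) = -5*log(y - 3) - 2*log(y + 3).
Then F(8) - F(4) = (-5*log(5) - 2*log(11)) - (-log(49)) = -5*log(5) - 2*log(11) + 2*log(7).

-5*log(5) - 2*log(11) + 2*log(7)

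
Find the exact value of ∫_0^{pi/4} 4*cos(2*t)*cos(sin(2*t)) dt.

Let u = sin(2*t), so du = 2*cos(2*t) dt. When t = 0, u = 0; when t = pi/4, u = 1.
The integral becomes 2·∫ cos(u) du from 0 to 1, with antiderivative 2*sin(u).
Back in t: F(t) = 2*sin(sin(2*t)).
Then F(pi/4) - F(0) = (2*sin(1)) - (0) = 2*sin(1).

2*sin(1)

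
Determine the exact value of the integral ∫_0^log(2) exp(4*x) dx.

Let u = exp(x), so du = exp(x) dx. When x = 0, u = 1; when x = log(2), u = 2.
The integral becomes ∫ u**3 du from 1 to 2, with antiderivative u**4/4.
Back in x: F(x) = exp(4*x)/4.
Then F(log(2)) - F(0) = (4) - (1/4) = 15/4.

15/4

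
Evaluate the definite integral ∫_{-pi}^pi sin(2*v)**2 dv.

pi

Use the identity sin^2(2*v) = (1 - cos(4*v))/2.
An antiderivative is F(v) = v/2 - sin(4*v)/8.
Then F(pi) - F(-pi) = (pi/2) - (-pi/2) = pi.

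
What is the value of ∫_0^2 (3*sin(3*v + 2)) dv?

Let u = 3*v + 2, so du = 3 dv. When v = 0, u = 2; when v = 2, u = 8.
The integral becomes ∫ sin(u) du from 2 to 8, with antiderivative -cos(u).
Back in v: F(v) = -cos(3*v + 2).
Then F(2) - F(0) = (-cos(8)) - (-cos(2)) = cos(2) - cos(8).

cos(2) - cos(8)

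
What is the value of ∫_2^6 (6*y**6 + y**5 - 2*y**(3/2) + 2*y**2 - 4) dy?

By the power rule, an antiderivative is F(y) = 6*y**7/7 + y**6/6 - 4*y**(5/2)/5 + 2*y**3/3 - 4*y.
Then F(6) - F(2) = (1734888/7 - 144*sqrt(6)/5) - (824/7 - 16*sqrt(2)/5) = -144*sqrt(6)/5 + 16*sqrt(2)/5 + 1734064/7.

-144*sqrt(6)/5 + 16*sqrt(2)/5 + 1734064/7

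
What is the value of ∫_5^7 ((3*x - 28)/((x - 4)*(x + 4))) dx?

Factor the denominator: x**2 - 16 = (x + 4)(x - 4).
Partial fractions: (3*x - 28)/((x - 4)*(x + 4)) = 5/(x + 4) - 2/(x - 4).
An antiderivative is F(x) = -2*log(x - 4) + 5*log(x + 4).
Then F(7) - F(5) = (-2*log(3) + 5*log(11)) - (10*log(3)) = -12*log(3) + 5*log(11).

-12*log(3) + 5*log(11)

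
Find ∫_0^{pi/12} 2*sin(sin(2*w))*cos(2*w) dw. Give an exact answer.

1 - cos(1/2)

Let u = sin(2*w), so du = 2*cos(2*w) dw. When w = 0, u = 0; when w = pi/12, u = 1/2.
The integral becomes ∫ sin(u) du from 0 to 1/2, with antiderivative -cos(u).
Back in w: F(w) = -cos(sin(2*w)).
Then F(pi/12) - F(0) = (-cos(1/2)) - (-1) = 1 - cos(1/2).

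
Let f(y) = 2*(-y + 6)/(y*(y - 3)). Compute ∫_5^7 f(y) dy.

-4*log(7) + 2*log(2) + 4*log(5)

Factor the denominator: y**2 - 3*y = y(y - 3).
Partial fractions: 2*(-y + 6)/(y*(y - 3)) = -4/y + 2/(y - 3).
An antiderivative is F(y) = -4*log(y) + 2*log(y - 3).
Then F(7) - F(5) = (-4*log(7) + 4*log(2)) - (-4*log(5) + 2*log(2)) = -4*log(7) + 2*log(2) + 4*log(5).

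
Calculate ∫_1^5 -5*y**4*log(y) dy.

3124/5 - 3125*log(5)

Integrate by parts once (u = ln y, dv = -5*y**4 dy).
An antiderivative is F(y) = -y**5*(5*log(y) - 1)/5.
Then F(5) - F(1) = (625 - 3125*log(5)) - (1/5) = 3124/5 - 3125*log(5).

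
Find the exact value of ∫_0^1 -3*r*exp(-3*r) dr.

Integrate by parts once (u = r, dv = -3*exp(-3*r) dr).
An antiderivative is F(r) = (3*r + 1)*exp(-3*r)/3.
Then F(1) - F(0) = (4*exp(-3)/3) - (1/3) = (4 - exp(3))*exp(-3)/3.

(4 - exp(3))*exp(-3)/3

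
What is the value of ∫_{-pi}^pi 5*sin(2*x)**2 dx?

Use the identity sin^2(2*x) = (1 - cos(4*x))/2.
An antiderivative is F(x) = 5*x/2 - 5*sin(4*x)/8.
Then F(pi) - F(-pi) = (5*pi/2) - (-5*pi/2) = 5*pi.

5*pi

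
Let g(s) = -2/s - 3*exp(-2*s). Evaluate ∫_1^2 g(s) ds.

-2*log(2) - 3*exp(-2)/2 + 3*exp(-4)/2

An antiderivative is F(s) = -2*log(s) + 3*exp(-2*s)/2.
Then F(2) - F(1) = (-2*log(2) + 3*exp(-4)/2) - (3*exp(-2)/2) = -2*log(2) - 3*exp(-2)/2 + 3*exp(-4)/2.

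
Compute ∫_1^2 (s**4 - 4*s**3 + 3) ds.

-29/5

By the power rule, an antiderivative is F(s) = s**5/5 - s**4 + 3*s.
Then F(2) - F(1) = (-18/5) - (11/5) = -29/5.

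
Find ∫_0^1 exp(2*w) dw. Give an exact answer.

-1/2 + exp(2)/2

An antiderivative is F(w) = exp(2*w)/2.
Then F(1) - F(0) = (exp(2)/2) - (1/2) = -1/2 + exp(2)/2.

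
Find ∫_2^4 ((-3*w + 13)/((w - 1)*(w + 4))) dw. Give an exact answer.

-10*log(2) + 7*log(3)

Factor the denominator: w**2 + 3*w - 4 = (w + 4)(w - 1).
Partial fractions: (-3*w + 13)/((w - 1)*(w + 4)) = -5/(w + 4) + 2/(w - 1).
An antiderivative is F(w) = 2*log(w - 1) - 5*log(w + 4).
Then F(4) - F(2) = (-15*log(2) + 2*log(3)) - (-5*log(3) - 5*log(2)) = -10*log(2) + 7*log(3).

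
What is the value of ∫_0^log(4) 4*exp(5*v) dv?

4092/5

Let u = exp(v), so du = exp(v) dv. When v = 0, u = 1; when v = log(4), u = 4.
The integral becomes 4·∫ u**4 du from 1 to 4, with antiderivative 4*u**5/5.
Back in v: F(v) = 4*exp(5*v)/5.
Then F(log(4)) - F(0) = (4096/5) - (4/5) = 4092/5.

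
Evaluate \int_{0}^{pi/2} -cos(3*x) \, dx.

1/3

An antiderivative is F(x) = -sin(3*x)/3.
Then F(pi/2) - F(0) = (1/3) - (0) = 1/3.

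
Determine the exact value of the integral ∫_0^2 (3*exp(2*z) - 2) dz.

An antiderivative is F(z) = 3*exp(2*z)/2 - 2*z.
Then F(2) - F(0) = (-4 + 3*exp(4)/2) - (3/2) = -11/2 + 3*exp(4)/2.

-11/2 + 3*exp(4)/2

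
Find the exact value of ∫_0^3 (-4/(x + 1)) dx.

An antiderivative is F(x) = -4*log(x + 1).
Then F(3) - F(0) = (-8*log(2)) - (0) = -8*log(2).

-8*log(2)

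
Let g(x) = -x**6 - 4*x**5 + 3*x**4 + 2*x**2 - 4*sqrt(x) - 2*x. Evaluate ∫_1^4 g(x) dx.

-467071/105

By the power rule, an antiderivative is F(x) = -x**7/7 - 2*x**6/3 + 3*x**5/5 - 8*x**(3/2)/3 + 2*x**3/3 - x**2.
Then F(4) - F(1) = (-467408/105) - (-337/105) = -467071/105.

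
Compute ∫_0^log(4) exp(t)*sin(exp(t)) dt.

Let u = exp(t), so du = exp(t) dt. When t = 0, u = 1; when t = log(4), u = 4.
The integral becomes ∫ sin(u) du from 1 to 4, with antiderivative -cos(u).
Back in t: F(t) = -cos(exp(t)).
Then F(log(4)) - F(0) = (-cos(4)) - (-cos(1)) = cos(1) - cos(4).

cos(1) - cos(4)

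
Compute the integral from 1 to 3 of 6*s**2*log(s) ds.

-52/3 + 54*log(3)

Integrate by parts once (u = ln s, dv = 6*s**2 ds).
An antiderivative is F(s) = 2*s**3*(3*log(s) - 1)/3.
Then F(3) - F(1) = (-18 + 54*log(3)) - (-2/3) = -52/3 + 54*log(3).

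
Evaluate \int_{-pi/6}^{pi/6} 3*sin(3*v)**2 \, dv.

Use the identity sin^2(3*v) = (1 - cos(6*v))/2.
An antiderivative is F(v) = 3*v/2 - sin(6*v)/4.
Then F(pi/6) - F(-pi/6) = (pi/4) - (-pi/4) = pi/2.

pi/2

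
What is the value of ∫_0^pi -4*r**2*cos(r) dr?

8*pi

Integrate by parts twice (u = r^2, dv = -4*cos(r) dr).
An antiderivative is F(r) = -4*r**2*sin(r) - 8*r*cos(r) + 8*sin(r).
Then F(pi) - F(0) = (8*pi) - (0) = 8*pi.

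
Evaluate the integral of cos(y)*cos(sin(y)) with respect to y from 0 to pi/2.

Let u = sin(y), so du = cos(y) dy. When y = 0, u = 0; when y = pi/2, u = 1.
The integral becomes ∫ cos(u) du from 0 to 1, with antiderivative sin(u).
Back in y: F(y) = sin(sin(y)).
Then F(pi/2) - F(0) = (sin(1)) - (0) = sin(1).

sin(1)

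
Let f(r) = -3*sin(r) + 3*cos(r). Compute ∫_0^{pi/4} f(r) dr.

-3 + 3*sqrt(2)

An antiderivative is F(r) = 3*sin(r) + 3*cos(r).
Then F(pi/4) - F(0) = (3*sqrt(2)) - (3) = -3 + 3*sqrt(2).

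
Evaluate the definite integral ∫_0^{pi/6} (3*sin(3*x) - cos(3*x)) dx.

An antiderivative is F(x) = -sin(3*x)/3 - cos(3*x).
Then F(pi/6) - F(0) = (-1/3) - (-1) = 2/3.

2/3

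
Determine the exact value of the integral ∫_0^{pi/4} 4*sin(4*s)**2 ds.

pi/2

Use the identity sin^2(4*s) = (1 - cos(8*s))/2.
An antiderivative is F(s) = 2*s - sin(8*s)/4.
Then F(pi/4) - F(0) = (pi/2) - (0) = pi/2.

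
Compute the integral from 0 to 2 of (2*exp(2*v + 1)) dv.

Let u = 2*v + 1, so du = 2 dv. When v = 0, u = 1; when v = 2, u = 5.
The integral becomes ∫ exp(u) du from 1 to 5, with antiderivative exp(u).
Back in v: F(v) = exp(2*v + 1).
Then F(2) - F(0) = (exp(5)) - (exp(1)) = -exp(1) + exp(5).

-exp(1) + exp(5)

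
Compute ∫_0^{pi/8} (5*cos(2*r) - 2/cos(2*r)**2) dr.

An antiderivative is F(r) = 5*sin(2*r)/2 - tan(2*r).
Then F(pi/8) - F(0) = (-1 + 5*sqrt(2)/4) - (0) = -1 + 5*sqrt(2)/4.

-1 + 5*sqrt(2)/4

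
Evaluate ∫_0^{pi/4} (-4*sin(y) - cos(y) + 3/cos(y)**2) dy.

-1 + 3*sqrt(2)/2

An antiderivative is F(y) = -sin(y) + 4*cos(y) + 3*tan(y).
Then F(pi/4) - F(0) = (3*sqrt(2)/2 + 3) - (4) = -1 + 3*sqrt(2)/2.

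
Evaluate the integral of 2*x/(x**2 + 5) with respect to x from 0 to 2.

log(9/5)

Let u = x**2 + 5, so du = 2*x dx. When x = 0, u = 5; when x = 2, u = 9.
The integral becomes ∫ 1/u du from 5 to 9, with antiderivative log(u).
Back in x: F(x) = log(x**2 + 5).
Then F(2) - F(0) = (log(9)) - (log(5)) = log(9/5).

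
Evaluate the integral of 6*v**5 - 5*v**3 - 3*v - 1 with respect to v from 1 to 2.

155/4

By the power rule, an antiderivative is F(v) = v**6 - 5*v**4/4 - 3*v**2/2 - v.
Then F(2) - F(1) = (36) - (-11/4) = 155/4.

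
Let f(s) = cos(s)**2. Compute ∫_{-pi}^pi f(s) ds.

pi

Use the identity cos^2(s) = (1 + cos(2*s))/2.
An antiderivative is F(s) = s/2 + sin(2*s)/4.
Then F(pi) - F(-pi) = (pi/2) - (-pi/2) = pi.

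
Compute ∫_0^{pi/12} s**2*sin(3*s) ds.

-2/27 - sqrt(2)*pi**2/864 + sqrt(2)*pi/108 + sqrt(2)/27

Integrate by parts twice (u = s^2, dv = sin(3*s) ds).
An antiderivative is F(s) = -s**2*cos(3*s)/3 + 2*s*sin(3*s)/9 + 2*cos(3*s)/27.
Then F(pi/12) - F(0) = (sqrt(2)*(-pi**2 + 8*pi + 32)/864) - (2/27) = -2/27 - sqrt(2)*pi**2/864 + sqrt(2)*pi/108 + sqrt(2)/27.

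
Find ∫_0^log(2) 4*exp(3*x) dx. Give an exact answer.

28/3

Let u = exp(x), so du = exp(x) dx. When x = 0, u = 1; when x = log(2), u = 2.
The integral becomes 4·∫ u**2 du from 1 to 2, with antiderivative 4*u**3/3.
Back in x: F(x) = 4*exp(3*x)/3.
Then F(log(2)) - F(0) = (32/3) - (4/3) = 28/3.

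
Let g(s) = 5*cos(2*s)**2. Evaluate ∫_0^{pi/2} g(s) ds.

5*pi/4

Use the identity cos^2(2*s) = (1 + cos(4*s))/2.
An antiderivative is F(s) = 5*s/2 + 5*sin(4*s)/8.
Then F(pi/2) - F(0) = (5*pi/4) - (0) = 5*pi/4.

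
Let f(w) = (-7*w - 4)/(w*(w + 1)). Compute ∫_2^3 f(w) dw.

-log(12)

Factor the denominator: w**2 + w = (w + 1)w.
Partial fractions: (-7*w - 4)/(w*(w + 1)) = -3/(w + 1) - 4/w.
An antiderivative is F(w) = -4*log(w) - 3*log(w + 1).
Then F(3) - F(2) = (-4*log(3) - 6*log(2)) - (-3*log(3) - 4*log(2)) = -log(12).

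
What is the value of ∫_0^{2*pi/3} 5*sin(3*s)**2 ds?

Use the identity sin^2(3*s) = (1 - cos(6*s))/2.
An antiderivative is F(s) = 5*s/2 - 5*sin(6*s)/12.
Then F(2*pi/3) - F(0) = (5*pi/3) - (0) = 5*pi/3.

5*pi/3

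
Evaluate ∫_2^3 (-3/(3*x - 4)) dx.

log(2/5)

An antiderivative is F(x) = -log(3*x - 4).
Then F(3) - F(2) = (-log(5)) - (-log(2)) = log(2/5).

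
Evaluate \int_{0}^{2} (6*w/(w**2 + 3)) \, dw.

Let u = w**2 + 3, so du = 2*w dw. When w = 0, u = 3; when w = 2, u = 7.
The integral becomes 3·∫ 1/u du from 3 to 7, with antiderivative 3*log(u).
Back in w: F(w) = 3*log(w**2 + 3).
Then F(2) - F(0) = (3*log(7)) - (log(27)) = -3*log(3) + 3*log(7).

-3*log(3) + 3*log(7)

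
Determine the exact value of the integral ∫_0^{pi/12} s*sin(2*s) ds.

Integrate by parts once (u = s, dv = sin(2*s) ds).
An antiderivative is F(s) = -s*cos(2*s)/2 + sin(2*s)/4.
Then F(pi/12) - F(0) = (-sqrt(3)*pi/48 + 1/8) - (0) = -sqrt(3)*pi/48 + 1/8.

-sqrt(3)*pi/48 + 1/8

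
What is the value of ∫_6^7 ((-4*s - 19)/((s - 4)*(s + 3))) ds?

-7*log(3) + log(5) + 6*log(2)

Factor the denominator: s**2 - s - 12 = (s + 3)(s - 4).
Partial fractions: (-4*s - 19)/((s - 4)*(s + 3)) = 1/(s + 3) - 5/(s - 4).
An antiderivative is F(s) = -5*log(s - 4) + log(s + 3).
Then F(7) - F(6) = (-5*log(3) + log(2) + log(5)) - (log(9/32)) = -7*log(3) + log(5) + 6*log(2).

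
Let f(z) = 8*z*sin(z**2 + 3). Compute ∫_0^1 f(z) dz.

Let u = z**2 + 3, so du = 2*z dz. When z = 0, u = 3; when z = 1, u = 4.
The integral becomes 4·∫ sin(u) du from 3 to 4, with antiderivative -4*cos(u).
Back in z: F(z) = -4*cos(z**2 + 3).
Then F(1) - F(0) = (-4*cos(4)) - (-4*cos(3)) = 4*cos(3) - 4*cos(4).

4*cos(3) - 4*cos(4)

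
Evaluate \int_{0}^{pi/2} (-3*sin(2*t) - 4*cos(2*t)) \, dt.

An antiderivative is F(t) = -2*sin(2*t) + 3*cos(2*t)/2.
Then F(pi/2) - F(0) = (-3/2) - (3/2) = -3.

-3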